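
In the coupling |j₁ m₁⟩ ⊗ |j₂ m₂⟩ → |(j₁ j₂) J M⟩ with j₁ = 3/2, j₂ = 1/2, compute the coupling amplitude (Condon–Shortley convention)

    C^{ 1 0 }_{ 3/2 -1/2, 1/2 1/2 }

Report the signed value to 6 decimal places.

−√(1/2) = -0.707107

triangle: 1!*2!*0!/4! = 2/24
(j±m)!: 1!*2!*1!*0!*1!*1! = 2
prefactor² = (2J+1)*Δ*N² = 1/2
  k=1: −1/(1!*0!*1!*0!*1!*0!) = -1
Σ = -1  ⇒  CG² = 1/2*(-1)² = 1/2
CG = −√(1/2) = -0.707107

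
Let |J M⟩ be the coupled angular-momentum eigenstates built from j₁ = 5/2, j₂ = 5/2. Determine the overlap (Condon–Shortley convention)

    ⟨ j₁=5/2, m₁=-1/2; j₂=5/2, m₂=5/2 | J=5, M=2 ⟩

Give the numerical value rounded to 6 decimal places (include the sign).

+√(1/12) = +0.288675

√[11·0!5!5!/11! · 2!3!5!0!7!3!] = √(172800)
  +(−1)^0/∏(0,0,3,5,2,0)! = 1/1440  (running 1/1440)
⟨..|..⟩ = √(172800)·(1/1440) = +0.288675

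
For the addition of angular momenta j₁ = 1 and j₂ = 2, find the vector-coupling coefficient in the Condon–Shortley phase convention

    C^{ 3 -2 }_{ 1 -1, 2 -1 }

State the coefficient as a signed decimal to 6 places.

j₁+j₂−J=0  J+j₁−j₂=2  J−j₁+j₂=4  j₁+j₂+J+1=7
(j₁±m₁, j₂±m₂, J±M) = (0,2,1,3,1,5)
P² = 96
sum k=0..0:
  [0] +1/12 = 1/12
S = 1/12
C² = P²·S² = 2/3 ; C = +0.816497

+√(2/3) = +0.816497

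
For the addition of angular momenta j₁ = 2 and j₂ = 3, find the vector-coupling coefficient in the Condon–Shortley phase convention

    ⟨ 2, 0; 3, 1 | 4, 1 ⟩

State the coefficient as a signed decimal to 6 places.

−√(3/28) = -0.327327

j₁+j₂−J=1  J+j₁−j₂=3  J−j₁+j₂=5  j₁+j₂+J+1=10
(j₁±m₁, j₂±m₂, J±M) = (2,2,4,2,5,3)
P² = 1728/7
sum k=0..1:
  [0] +1/48 = 1/48
  [1] −1/24 = -1/24
S = -1/48
C² = P²·S² = 3/28 ; C = -0.327327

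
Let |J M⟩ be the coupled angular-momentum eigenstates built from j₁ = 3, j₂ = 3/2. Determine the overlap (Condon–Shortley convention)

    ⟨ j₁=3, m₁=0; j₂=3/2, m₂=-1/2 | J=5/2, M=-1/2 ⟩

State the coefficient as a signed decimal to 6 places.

−√(6/35) = -0.414039

j₁+j₂−J=2  J+j₁−j₂=4  J−j₁+j₂=1  j₁+j₂+J+1=8
(j₁±m₁, j₂±m₂, J±M) = (3,3,1,2,2,3)
P² = 216/35
sum k=0..1:
  [0] +1/12 = 1/12
  [1] −1/4 = -1/4
S = -1/6
C² = P²·S² = 6/35 ; C = -0.414039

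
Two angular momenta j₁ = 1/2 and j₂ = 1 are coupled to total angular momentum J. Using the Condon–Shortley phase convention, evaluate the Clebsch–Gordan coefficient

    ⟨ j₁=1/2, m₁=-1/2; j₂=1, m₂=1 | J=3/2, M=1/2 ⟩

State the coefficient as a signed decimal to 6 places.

√[4·0!1!2!/4! · 0!1!2!0!2!1!] = √(4/3)
  +(−1)^0/∏(0,0,1,2,0,0)! = 1/2  (running 1/2)
⟨..|..⟩ = √(4/3)·(1/2) = +0.577350

+0.577350  (= +√(1/3))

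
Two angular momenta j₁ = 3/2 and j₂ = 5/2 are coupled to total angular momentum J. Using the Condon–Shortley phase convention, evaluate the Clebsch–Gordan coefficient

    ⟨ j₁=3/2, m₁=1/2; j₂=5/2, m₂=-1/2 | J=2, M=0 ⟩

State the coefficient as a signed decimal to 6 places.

−√(1/14) = -0.267261

√[5·2!1!3!/7! · 2!1!2!3!2!2!] = √(8/7)
  +(−1)^0/∏(0,2,1,2,0,1)! = 1/4  (running 1/4)
  +(−1)^1/∏(1,1,0,1,1,2)! = -1/2  (running -1/4)
⟨..|..⟩ = √(8/7)·(-1/4) = -0.267261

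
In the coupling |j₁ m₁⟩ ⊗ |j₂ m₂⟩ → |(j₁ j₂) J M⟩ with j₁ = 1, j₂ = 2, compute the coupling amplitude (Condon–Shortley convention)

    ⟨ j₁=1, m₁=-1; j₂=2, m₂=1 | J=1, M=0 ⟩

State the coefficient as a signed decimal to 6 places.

j₁+j₂−J=2  J+j₁−j₂=0  J−j₁+j₂=2  j₁+j₂+J+1=5
(j₁±m₁, j₂±m₂, J±M) = (0,2,3,1,1,1)
P² = 6/5
sum k=2..2:
  [2] +1/2 = 1/2
S = 1/2
C² = P²·S² = 3/10 ; C = +0.547723

+√(3/10) ≈ +0.547723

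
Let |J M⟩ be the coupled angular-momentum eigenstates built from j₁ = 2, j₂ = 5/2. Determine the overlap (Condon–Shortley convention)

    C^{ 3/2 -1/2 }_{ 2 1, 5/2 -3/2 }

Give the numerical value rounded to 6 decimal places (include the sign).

-0.138013  (= −√(2/105))

√[4·3!1!2!/7! · 3!1!1!4!1!2!] = √(96/35)
  +(−1)^0/∏(0,3,1,1,0,1)! = 1/6  (running 1/6)
  +(−1)^1/∏(1,2,0,0,1,2)! = -1/4  (running -1/12)
⟨..|..⟩ = √(96/35)·(-1/12) = -0.138013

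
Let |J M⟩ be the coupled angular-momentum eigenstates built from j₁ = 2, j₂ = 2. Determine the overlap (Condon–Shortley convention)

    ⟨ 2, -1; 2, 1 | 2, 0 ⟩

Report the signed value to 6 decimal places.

√[5·2!2!2!/7! · 1!3!3!1!2!2!] = √(8/7)
  +(−1)^1/∏(1,1,2,2,0,0)! = -1/4  (running -1/4)
  +(−1)^2/∏(2,0,1,1,1,1)! = 1/2  (running 1/4)
⟨..|..⟩ = √(8/7)·(1/4) = +0.267261

+√(1/14) ≈ +0.267261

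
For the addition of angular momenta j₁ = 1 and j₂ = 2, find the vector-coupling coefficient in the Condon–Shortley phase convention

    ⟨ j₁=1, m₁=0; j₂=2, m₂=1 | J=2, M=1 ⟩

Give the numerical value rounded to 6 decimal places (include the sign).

−√(1/6) ≈ -0.408248

j₁+j₂−J=1  J+j₁−j₂=1  J−j₁+j₂=3  j₁+j₂+J+1=6
(j₁±m₁, j₂±m₂, J±M) = (1,1,3,1,3,1)
P² = 3/2
sum k=0..1:
  [0] +1/6 = 1/6
  [1] −1/2 = -1/2
S = -1/3
C² = P²·S² = 1/6 ; C = -0.408248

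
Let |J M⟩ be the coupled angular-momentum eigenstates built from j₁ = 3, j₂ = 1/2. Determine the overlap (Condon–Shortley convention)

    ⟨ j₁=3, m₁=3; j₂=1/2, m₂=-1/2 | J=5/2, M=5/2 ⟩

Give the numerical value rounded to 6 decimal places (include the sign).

triangle: 1!*5!*0!/7! = 120/5040
(j±m)!: 6!*0!*0!*1!*5!*0! = 86400
prefactor² = (2J+1)*Δ*N² = 86400/7
  k=0: +1/(0!*1!*0!*0!*5!*0!) = 1/120
Σ = 1/120  ⇒  CG² = 86400/7*1/120² = 6/7
CG = +√(6/7) = +0.925820

+√(6/7) = +0.925820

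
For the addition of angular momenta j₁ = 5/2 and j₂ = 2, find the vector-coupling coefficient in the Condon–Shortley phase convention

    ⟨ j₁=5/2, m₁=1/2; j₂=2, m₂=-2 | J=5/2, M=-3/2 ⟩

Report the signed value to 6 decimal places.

j₁+j₂−J=2  J+j₁−j₂=3  J−j₁+j₂=2  j₁+j₂+J+1=8
(j₁±m₁, j₂±m₂, J±M) = (3,2,0,4,1,4)
P² = 864/35
sum k=0..0:
  [0] +1/8 = 1/8
S = 1/8
C² = P²·S² = 27/70 ; C = +0.621059

+0.621059  (= +√(27/70))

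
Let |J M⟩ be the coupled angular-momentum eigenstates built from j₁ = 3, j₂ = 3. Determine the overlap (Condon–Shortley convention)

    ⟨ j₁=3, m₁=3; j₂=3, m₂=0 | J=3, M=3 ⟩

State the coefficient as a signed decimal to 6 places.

+√(1/6) = +0.408248

triangle: 3!·3!·3!/10! = 216/3628800
(j±m)!: 6!·0!·3!·3!·6!·0! = 18662400
prefactor² = (2J+1)·Δ·N² = 7776
  k=0: +1/(0!·3!·0!·3!·3!·0!) = 1/216
Σ = 1/216  ⇒  CG² = 7776·1/216² = 1/6
CG = +√(1/6) = +0.408248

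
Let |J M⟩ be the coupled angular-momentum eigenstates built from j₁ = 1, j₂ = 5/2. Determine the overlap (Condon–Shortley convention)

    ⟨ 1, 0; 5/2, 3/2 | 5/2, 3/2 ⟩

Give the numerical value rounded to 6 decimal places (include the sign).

-0.507093  (= −√(9/35))

j₁+j₂−J=1  J+j₁−j₂=1  J−j₁+j₂=4  j₁+j₂+J+1=7
(j₁±m₁, j₂±m₂, J±M) = (1,1,4,1,4,1)
P² = 576/35
sum k=0..1:
  [0] +1/24 = 1/24
  [1] −1/6 = -1/6
S = -1/8
C² = P²·S² = 9/35 ; C = -0.507093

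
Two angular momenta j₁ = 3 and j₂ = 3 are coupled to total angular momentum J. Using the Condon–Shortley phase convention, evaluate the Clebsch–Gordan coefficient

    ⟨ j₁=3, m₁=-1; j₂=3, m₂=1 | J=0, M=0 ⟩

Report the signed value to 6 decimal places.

triangle: 6!*0!*0!/7! = 720/5040
(j±m)!: 2!*4!*4!*2!*0!*0! = 2304
prefactor² = (2J+1)*Δ*N² = 2304/7
  k=4: +1/(4!*2!*0!*0!*0!*0!) = 1/48
Σ = 1/48  ⇒  CG² = 2304/7*1/48² = 1/7
CG = +√(1/7) = +0.377964

+0.377964  (= +√(1/7))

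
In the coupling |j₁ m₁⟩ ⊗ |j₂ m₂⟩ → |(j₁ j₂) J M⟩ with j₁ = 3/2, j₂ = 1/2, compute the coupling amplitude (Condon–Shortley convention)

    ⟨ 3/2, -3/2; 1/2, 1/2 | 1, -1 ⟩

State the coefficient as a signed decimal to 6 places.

triangle: 1!*2!*0!/4! = 2/24
(j±m)!: 0!*3!*1!*0!*0!*2! = 12
prefactor² = (2J+1)*Δ*N² = 3
  k=1: −1/(1!*0!*2!*0!*0!*0!) = -1/2
Σ = -1/2  ⇒  CG² = 3*(-1/2)² = 3/4
CG = −√(3/4) = -0.866025

-0.866025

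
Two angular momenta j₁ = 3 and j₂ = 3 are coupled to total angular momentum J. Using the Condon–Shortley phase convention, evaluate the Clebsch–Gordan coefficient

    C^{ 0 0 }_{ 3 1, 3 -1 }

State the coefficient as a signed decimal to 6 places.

√[1·6!0!0!/7! · 4!2!2!4!0!0!] = √(2304/7)
  +(−1)^2/∏(2,4,0,0,0,0)! = 1/48  (running 1/48)
⟨..|..⟩ = √(2304/7)·(1/48) = +0.377964

+√(1/7) = +0.377964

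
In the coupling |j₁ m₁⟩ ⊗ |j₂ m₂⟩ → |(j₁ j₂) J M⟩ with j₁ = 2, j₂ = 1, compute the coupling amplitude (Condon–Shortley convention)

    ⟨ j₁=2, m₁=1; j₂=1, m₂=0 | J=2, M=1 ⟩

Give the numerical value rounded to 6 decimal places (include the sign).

√[5·1!3!1!/6! · 3!1!1!1!3!1!] = √(3/2)
  +(−1)^0/∏(0,1,1,1,2,0)! = 1/2  (running 1/2)
  +(−1)^1/∏(1,0,0,0,3,1)! = -1/6  (running 1/3)
⟨..|..⟩ = √(3/2)·(1/3) = +0.408248

+0.408248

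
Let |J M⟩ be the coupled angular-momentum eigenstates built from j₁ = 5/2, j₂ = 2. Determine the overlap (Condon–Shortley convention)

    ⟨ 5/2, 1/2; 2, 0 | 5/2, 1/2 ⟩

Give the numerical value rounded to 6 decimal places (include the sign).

−√(8/35) = -0.478091

√[6·2!3!2!/8! · 3!2!2!2!3!2!] = √(72/35)
  +(−1)^0/∏(0,2,2,2,1,0)! = 1/8  (running 1/8)
  +(−1)^1/∏(1,1,1,1,2,1)! = -1/2  (running -3/8)
  +(−1)^2/∏(2,0,0,0,3,2)! = 1/24  (running -1/3)
⟨..|..⟩ = √(72/35)·(-1/3) = -0.478091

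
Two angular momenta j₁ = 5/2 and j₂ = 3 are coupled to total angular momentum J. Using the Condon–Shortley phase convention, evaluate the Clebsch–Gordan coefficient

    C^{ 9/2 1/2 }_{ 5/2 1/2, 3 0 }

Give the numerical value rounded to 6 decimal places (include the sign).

√[10·1!4!5!/11! · 3!2!3!3!5!4!] = √(69120/77)
  +(−1)^0/∏(0,1,2,3,2,2)! = 1/48  (running 1/48)
  +(−1)^1/∏(1,0,1,2,3,3)! = -1/72  (running 1/144)
⟨..|..⟩ = √(69120/77)·(1/144) = +0.208063

+√(10/231) ≈ +0.208063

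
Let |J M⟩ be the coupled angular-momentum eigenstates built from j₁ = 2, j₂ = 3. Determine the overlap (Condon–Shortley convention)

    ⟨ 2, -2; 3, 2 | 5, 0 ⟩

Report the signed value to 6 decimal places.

+0.154303  (= +√(1/42))

triangle: 0!*4!*6!/11! = 17280/39916800
(j±m)!: 0!*4!*5!*1!*5!*5! = 41472000
prefactor² = (2J+1)*Δ*N² = 1382400/7
  k=0: +1/(0!*0!*4!*5!*0!*1!) = 1/2880
Σ = 1/2880  ⇒  CG² = 1382400/7*1/2880² = 1/42
CG = +√(1/42) = +0.154303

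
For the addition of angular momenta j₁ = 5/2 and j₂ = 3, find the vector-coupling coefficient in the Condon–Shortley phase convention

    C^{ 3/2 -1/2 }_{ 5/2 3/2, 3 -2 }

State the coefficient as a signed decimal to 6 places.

√[4·4!1!2!/8! · 4!1!1!5!1!2!] = √(192/7)
  +(−1)^0/∏(0,4,1,1,0,1)! = 1/24  (running 1/24)
  +(−1)^1/∏(1,3,0,0,1,2)! = -1/12  (running -1/24)
⟨..|..⟩ = √(192/7)·(-1/24) = -0.218218

-0.218218  (= −√(1/21))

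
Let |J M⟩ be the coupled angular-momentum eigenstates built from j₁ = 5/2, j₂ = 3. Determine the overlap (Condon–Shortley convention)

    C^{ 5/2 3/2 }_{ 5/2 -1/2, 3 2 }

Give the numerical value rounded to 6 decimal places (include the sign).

triangle: 3!×2!×3!/9! = 72/362880
(j±m)!: 2!×3!×5!×1!×4!×1! = 34560
prefactor² = (2J+1)×Δ×N² = 288/7
  k=2: +1/(2!×1!×1!×3!×1!×0!) = 1/12
  k=3: −1/(3!×0!×0!×2!×2!×1!) = -1/24
Σ = 1/24  ⇒  CG² = 288/7×1/24² = 1/14
CG = +√(1/14) = +0.267261

+0.267261  (= +√(1/14))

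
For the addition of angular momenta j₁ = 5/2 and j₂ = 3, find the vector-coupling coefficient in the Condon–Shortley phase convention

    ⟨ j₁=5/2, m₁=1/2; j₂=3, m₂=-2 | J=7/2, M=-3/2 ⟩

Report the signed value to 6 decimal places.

triangle: 2!*3!*4!/10! = 288/3628800
(j±m)!: 3!*2!*1!*5!*2!*5! = 345600
prefactor² = (2J+1)*Δ*N² = 1536/7
  k=0: +1/(0!*2!*2!*1!*1!*3!) = 1/24
  k=1: −1/(1!*1!*1!*0!*2!*4!) = -1/48
Σ = 1/48  ⇒  CG² = 1536/7*1/48² = 2/21
CG = +√(2/21) = +0.308607

+√(2/21) ≈ +0.308607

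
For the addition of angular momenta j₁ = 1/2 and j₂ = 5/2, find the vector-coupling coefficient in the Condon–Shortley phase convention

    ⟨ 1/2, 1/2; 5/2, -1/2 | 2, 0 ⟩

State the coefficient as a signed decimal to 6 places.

triangle: 1!×0!×4!/6! = 24/720
(j±m)!: 1!×0!×2!×3!×2!×2! = 48
prefactor² = (2J+1)×Δ×N² = 8
  k=0: +1/(0!×1!×0!×2!×0!×2!) = 1/4
Σ = 1/4  ⇒  CG² = 8×1/4² = 1/2
CG = +√(1/2) = +0.707107

+0.707107  (= +√(1/2))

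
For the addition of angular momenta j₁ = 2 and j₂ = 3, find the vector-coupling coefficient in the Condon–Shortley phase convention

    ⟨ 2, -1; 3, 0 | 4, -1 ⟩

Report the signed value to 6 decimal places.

-0.462910  (= −√(3/14))

triangle: 1!·3!·5!/10! = 720/3628800
(j±m)!: 1!·3!·3!·3!·3!·5! = 155520
prefactor² = (2J+1)·Δ·N² = 1944/7
  k=0: +1/(0!·1!·3!·3!·0!·2!) = 1/72
  k=1: −1/(1!·0!·2!·2!·1!·3!) = -1/24
Σ = -1/36  ⇒  CG² = 1944/7·(-1/36)² = 3/14
CG = −√(3/14) = -0.462910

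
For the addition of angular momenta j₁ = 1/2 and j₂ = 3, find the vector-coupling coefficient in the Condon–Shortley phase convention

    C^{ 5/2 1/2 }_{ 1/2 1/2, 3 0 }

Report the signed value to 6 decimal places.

+√(3/7) = +0.654654

triangle: 1!·0!·5!/7! = 120/5040
(j±m)!: 1!·0!·3!·3!·3!·2! = 432
prefactor² = (2J+1)·Δ·N² = 432/7
  k=0: +1/(0!·1!·0!·3!·0!·2!) = 1/12
Σ = 1/12  ⇒  CG² = 432/7·1/12² = 3/7
CG = +√(3/7) = +0.654654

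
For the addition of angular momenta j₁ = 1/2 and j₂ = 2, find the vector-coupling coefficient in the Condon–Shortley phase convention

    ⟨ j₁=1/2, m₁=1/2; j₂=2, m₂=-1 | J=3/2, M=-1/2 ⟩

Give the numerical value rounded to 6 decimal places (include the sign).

√[4·1!0!3!/5! · 1!0!1!3!1!2!] = √(12/5)
  +(−1)^0/∏(0,1,0,1,0,2)! = 1/2  (running 1/2)
⟨..|..⟩ = √(12/5)·(1/2) = +0.774597

+0.774597  (= +√(3/5))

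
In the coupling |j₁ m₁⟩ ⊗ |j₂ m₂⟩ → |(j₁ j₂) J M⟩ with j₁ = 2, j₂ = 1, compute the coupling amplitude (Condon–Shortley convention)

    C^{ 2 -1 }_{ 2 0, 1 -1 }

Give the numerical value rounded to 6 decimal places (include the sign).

+√(1/2) ≈ +0.707107

√[5·1!3!1!/6! · 2!2!0!2!1!3!] = √(2)
  +(−1)^0/∏(0,1,2,0,1,1)! = 1/2  (running 1/2)
⟨..|..⟩ = √(2)·(1/2) = +0.707107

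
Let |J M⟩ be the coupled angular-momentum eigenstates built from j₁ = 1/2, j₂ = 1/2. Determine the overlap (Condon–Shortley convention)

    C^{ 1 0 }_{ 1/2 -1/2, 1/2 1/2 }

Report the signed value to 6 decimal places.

triangle: 0!*1!*1!/3! = 1/6
(j±m)!: 0!*1!*1!*0!*1!*1! = 1
prefactor² = (2J+1)*Δ*N² = 1/2
  k=0: +1/(0!*0!*1!*1!*0!*0!) = 1
Σ = 1  ⇒  CG² = 1/2*1² = 1/2
CG = +√(1/2) = +0.707107

+√(1/2) = +0.707107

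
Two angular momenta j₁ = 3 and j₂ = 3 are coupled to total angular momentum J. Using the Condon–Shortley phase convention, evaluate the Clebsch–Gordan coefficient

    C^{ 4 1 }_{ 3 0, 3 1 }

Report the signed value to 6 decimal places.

−√(15/154) ≈ -0.312094

√[9·2!4!4!/11! · 3!3!4!2!5!3!] = √(124416/385)
  +(−1)^0/∏(0,2,3,4,1,0)! = 1/288  (running 1/288)
  +(−1)^1/∏(1,1,2,3,2,1)! = -1/24  (running -11/288)
  +(−1)^2/∏(2,0,1,2,3,2)! = 1/48  (running -5/288)
⟨..|..⟩ = √(124416/385)·(-5/288) = -0.312094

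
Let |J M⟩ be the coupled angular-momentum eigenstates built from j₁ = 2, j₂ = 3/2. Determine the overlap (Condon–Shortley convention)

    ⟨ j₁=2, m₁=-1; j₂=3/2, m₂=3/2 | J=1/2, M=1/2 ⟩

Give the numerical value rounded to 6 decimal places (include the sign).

-0.316228

j₁+j₂−J=3  J+j₁−j₂=1  J−j₁+j₂=0  j₁+j₂+J+1=5
(j₁±m₁, j₂±m₂, J±M) = (1,3,3,0,1,0)
P² = 18/5
sum k=3..3:
  [3] −1/6 = -1/6
S = -1/6
C² = P²·S² = 1/10 ; C = -0.316228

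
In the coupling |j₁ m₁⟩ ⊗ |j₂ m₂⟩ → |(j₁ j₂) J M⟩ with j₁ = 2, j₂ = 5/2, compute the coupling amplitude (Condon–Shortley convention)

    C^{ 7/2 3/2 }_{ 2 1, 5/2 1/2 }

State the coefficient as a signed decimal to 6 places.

+0.308607

triangle: 1!×3!×4!/9! = 144/362880
(j±m)!: 3!×1!×3!×2!×5!×2! = 17280
prefactor² = (2J+1)×Δ×N² = 384/7
  k=0: +1/(0!×1!×1!×3!×2!×1!) = 1/12
  k=1: −1/(1!×0!×0!×2!×3!×2!) = -1/24
Σ = 1/24  ⇒  CG² = 384/7×1/24² = 2/21
CG = +√(2/21) = +0.308607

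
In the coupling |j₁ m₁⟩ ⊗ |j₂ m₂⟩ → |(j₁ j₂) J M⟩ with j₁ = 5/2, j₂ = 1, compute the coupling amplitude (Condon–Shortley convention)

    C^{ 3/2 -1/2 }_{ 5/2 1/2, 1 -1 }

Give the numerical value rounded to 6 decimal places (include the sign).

+√(1/5) ≈ +0.447214

triangle: 2!*3!*0!/6! = 12/720
(j±m)!: 3!*2!*0!*2!*1!*2! = 48
prefactor² = (2J+1)*Δ*N² = 16/5
  k=0: +1/(0!*2!*2!*0!*1!*0!) = 1/4
Σ = 1/4  ⇒  CG² = 16/5*1/4² = 1/5
CG = +√(1/5) = +0.447214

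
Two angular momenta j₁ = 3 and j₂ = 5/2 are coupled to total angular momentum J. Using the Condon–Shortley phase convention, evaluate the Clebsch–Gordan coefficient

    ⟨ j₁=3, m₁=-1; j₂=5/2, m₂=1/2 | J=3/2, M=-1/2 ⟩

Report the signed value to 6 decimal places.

j₁+j₂−J=4  J+j₁−j₂=2  J−j₁+j₂=1  j₁+j₂+J+1=8
(j₁±m₁, j₂±m₂, J±M) = (2,4,3,2,1,2)
P² = 192/35
sum k=2..3:
  [2] +1/8 = 1/8
  [3] −1/6 = -1/6
S = -1/24
C² = P²·S² = 1/105 ; C = -0.097590

−√(1/105) ≈ -0.097590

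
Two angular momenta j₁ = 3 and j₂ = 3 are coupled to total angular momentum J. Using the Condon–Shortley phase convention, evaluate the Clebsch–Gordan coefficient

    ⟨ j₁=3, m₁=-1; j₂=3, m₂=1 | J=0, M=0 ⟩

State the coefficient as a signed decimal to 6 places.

√[1·6!0!0!/7! · 2!4!4!2!0!0!] = √(2304/7)
  +(−1)^4/∏(4,2,0,0,0,0)! = 1/48  (running 1/48)
⟨..|..⟩ = √(2304/7)·(1/48) = +0.377964

+√(1/7) = +0.377964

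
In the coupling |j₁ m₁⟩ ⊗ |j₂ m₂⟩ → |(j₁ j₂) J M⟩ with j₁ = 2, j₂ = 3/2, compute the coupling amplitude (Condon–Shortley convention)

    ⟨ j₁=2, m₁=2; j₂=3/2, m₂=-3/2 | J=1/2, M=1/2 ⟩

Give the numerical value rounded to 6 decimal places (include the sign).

+√(2/5) ≈ +0.632456

j₁+j₂−J=3  J+j₁−j₂=1  J−j₁+j₂=0  j₁+j₂+J+1=5
(j₁±m₁, j₂±m₂, J±M) = (4,0,0,3,1,0)
P² = 72/5
sum k=0..0:
  [0] +1/6 = 1/6
S = 1/6
C² = P²·S² = 2/5 ; C = +0.632456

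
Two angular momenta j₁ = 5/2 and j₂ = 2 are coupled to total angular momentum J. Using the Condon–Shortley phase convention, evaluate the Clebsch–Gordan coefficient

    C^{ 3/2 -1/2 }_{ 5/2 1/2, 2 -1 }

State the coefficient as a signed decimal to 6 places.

j₁+j₂−J=3  J+j₁−j₂=2  J−j₁+j₂=1  j₁+j₂+J+1=7
(j₁±m₁, j₂±m₂, J±M) = (3,2,1,3,1,2)
P² = 48/35
sum k=0..1:
  [0] +1/12 = 1/12
  [1] −1/2 = -1/2
S = -5/12
C² = P²·S² = 5/21 ; C = -0.487950

−√(5/21) = -0.487950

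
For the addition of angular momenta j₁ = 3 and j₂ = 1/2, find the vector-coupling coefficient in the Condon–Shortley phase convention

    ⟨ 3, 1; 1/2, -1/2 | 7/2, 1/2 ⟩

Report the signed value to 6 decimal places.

+√(3/7) = +0.654654

j₁+j₂−J=0  J+j₁−j₂=6  J−j₁+j₂=1  j₁+j₂+J+1=8
(j₁±m₁, j₂±m₂, J±M) = (4,2,0,1,4,3)
P² = 6912/7
sum k=0..0:
  [0] +1/48 = 1/48
S = 1/48
C² = P²·S² = 3/7 ; C = +0.654654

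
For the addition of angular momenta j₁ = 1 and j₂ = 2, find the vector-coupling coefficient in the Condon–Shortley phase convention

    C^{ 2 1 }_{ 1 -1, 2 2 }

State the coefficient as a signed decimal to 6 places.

j₁+j₂−J=1  J+j₁−j₂=1  J−j₁+j₂=3  j₁+j₂+J+1=6
(j₁±m₁, j₂±m₂, J±M) = (0,2,4,0,3,1)
P² = 12
sum k=1..1:
  [1] −1/6 = -1/6
S = -1/6
C² = P²·S² = 1/3 ; C = -0.577350

−√(1/3) ≈ -0.577350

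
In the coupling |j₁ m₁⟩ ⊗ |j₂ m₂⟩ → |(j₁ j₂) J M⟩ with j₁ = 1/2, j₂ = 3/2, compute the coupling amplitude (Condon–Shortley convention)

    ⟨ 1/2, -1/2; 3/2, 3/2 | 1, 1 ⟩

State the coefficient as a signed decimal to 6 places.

j₁+j₂−J=1  J+j₁−j₂=0  J−j₁+j₂=2  j₁+j₂+J+1=4
(j₁±m₁, j₂±m₂, J±M) = (0,1,3,0,2,0)
P² = 3
sum k=1..1:
  [1] −1/2 = -1/2
S = -1/2
C² = P²·S² = 3/4 ; C = -0.866025

−√(3/4) = -0.866025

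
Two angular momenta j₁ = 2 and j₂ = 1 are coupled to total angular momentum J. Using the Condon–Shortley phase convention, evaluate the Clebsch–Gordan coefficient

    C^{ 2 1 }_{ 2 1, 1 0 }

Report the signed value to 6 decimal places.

j₁+j₂−J=1  J+j₁−j₂=3  J−j₁+j₂=1  j₁+j₂+J+1=6
(j₁±m₁, j₂±m₂, J±M) = (3,1,1,1,3,1)
P² = 3/2
sum k=0..1:
  [0] +1/2 = 1/2
  [1] −1/6 = -1/6
S = 1/3
C² = P²·S² = 1/6 ; C = +0.408248

+0.408248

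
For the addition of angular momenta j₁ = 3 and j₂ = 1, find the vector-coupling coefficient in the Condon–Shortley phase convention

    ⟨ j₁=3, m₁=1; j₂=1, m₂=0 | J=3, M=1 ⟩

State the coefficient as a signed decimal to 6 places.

√[7·1!5!1!/8! · 4!2!1!1!4!2!] = √(48)
  +(−1)^0/∏(0,1,2,1,3,0)! = 1/12  (running 1/12)
  +(−1)^1/∏(1,0,1,0,4,1)! = -1/24  (running 1/24)
⟨..|..⟩ = √(48)·(1/24) = +0.288675

+√(1/12) = +0.288675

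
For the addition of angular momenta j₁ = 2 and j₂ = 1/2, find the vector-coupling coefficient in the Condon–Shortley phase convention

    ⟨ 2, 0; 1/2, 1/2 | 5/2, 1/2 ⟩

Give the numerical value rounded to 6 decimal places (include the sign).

+√(3/5) ≈ +0.774597

j₁+j₂−J=0  J+j₁−j₂=4  J−j₁+j₂=1  j₁+j₂+J+1=6
(j₁±m₁, j₂±m₂, J±M) = (2,2,1,0,3,2)
P² = 48/5
sum k=0..0:
  [0] +1/4 = 1/4
S = 1/4
C² = P²·S² = 3/5 ; C = +0.774597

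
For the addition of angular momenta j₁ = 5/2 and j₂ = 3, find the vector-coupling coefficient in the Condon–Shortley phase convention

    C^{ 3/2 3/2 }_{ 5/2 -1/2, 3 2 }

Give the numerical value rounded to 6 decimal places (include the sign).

√[4·4!1!2!/8! · 2!3!5!1!3!0!] = √(288/7)
  +(−1)^3/∏(3,1,0,2,1,0)! = -1/12  (running -1/12)
⟨..|..⟩ = √(288/7)·(-1/12) = -0.534522

-0.534522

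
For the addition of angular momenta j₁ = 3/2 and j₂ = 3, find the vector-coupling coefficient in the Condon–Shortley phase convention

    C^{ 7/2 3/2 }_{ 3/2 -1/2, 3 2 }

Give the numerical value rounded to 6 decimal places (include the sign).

triangle: 1!·2!·5!/9! = 240/362880
(j±m)!: 1!·2!·5!·1!·5!·2! = 57600
prefactor² = (2J+1)·Δ·N² = 6400/21
  k=0: +1/(0!·1!·2!·5!·0!·0!) = 1/240
  k=1: −1/(1!·0!·1!·4!·1!·1!) = -1/24
Σ = -3/80  ⇒  CG² = 6400/21·(-3/80)² = 3/7
CG = −√(3/7) = -0.654654

-0.654654  (= −√(3/7))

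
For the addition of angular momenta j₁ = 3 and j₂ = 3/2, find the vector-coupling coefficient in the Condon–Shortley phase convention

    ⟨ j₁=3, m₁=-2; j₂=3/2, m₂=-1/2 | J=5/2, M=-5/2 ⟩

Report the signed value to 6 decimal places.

triangle: 2!·4!·1!/8! = 48/40320
(j±m)!: 1!·5!·1!·2!·0!·5! = 28800
prefactor² = (2J+1)·Δ·N² = 1440/7
  k=1: −1/(1!·1!·4!·0!·0!·1!) = -1/24
Σ = -1/24  ⇒  CG² = 1440/7·(-1/24)² = 5/14
CG = −√(5/14) = -0.597614

−√(5/14) = -0.597614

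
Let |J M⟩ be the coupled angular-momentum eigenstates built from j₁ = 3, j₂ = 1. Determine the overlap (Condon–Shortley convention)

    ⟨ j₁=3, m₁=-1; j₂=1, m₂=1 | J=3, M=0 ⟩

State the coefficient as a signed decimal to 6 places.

−√(1/2) ≈ -0.707107

j₁+j₂−J=1  J+j₁−j₂=5  J−j₁+j₂=1  j₁+j₂+J+1=8
(j₁±m₁, j₂±m₂, J±M) = (2,4,2,0,3,3)
P² = 72
sum k=1..1:
  [1] −1/12 = -1/12
S = -1/12
C² = P²·S² = 1/2 ; C = -0.707107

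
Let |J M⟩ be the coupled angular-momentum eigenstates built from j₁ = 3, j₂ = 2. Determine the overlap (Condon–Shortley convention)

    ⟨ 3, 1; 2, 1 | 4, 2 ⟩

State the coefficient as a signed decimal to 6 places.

triangle: 1!·5!·3!/10! = 720/3628800
(j±m)!: 4!·2!·3!·1!·6!·2! = 414720
prefactor² = (2J+1)·Δ·N² = 5184/7
  k=0: +1/(0!·1!·2!·3!·3!·0!) = 1/72
  k=1: −1/(1!·0!·1!·2!·4!·1!) = -1/48
Σ = -1/144  ⇒  CG² = 5184/7·(-1/144)² = 1/28
CG = −√(1/28) = -0.188982

−√(1/28) = -0.188982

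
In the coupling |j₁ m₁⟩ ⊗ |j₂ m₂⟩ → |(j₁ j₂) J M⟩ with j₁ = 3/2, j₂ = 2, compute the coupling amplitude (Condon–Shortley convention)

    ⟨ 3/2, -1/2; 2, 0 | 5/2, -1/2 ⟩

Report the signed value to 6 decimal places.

triangle: 1!*2!*3!/7! = 12/5040
(j±m)!: 1!*2!*2!*2!*2!*3! = 96
prefactor² = (2J+1)*Δ*N² = 48/35
  k=0: +1/(0!*1!*2!*2!*0!*1!) = 1/4
  k=1: −1/(1!*0!*1!*1!*1!*2!) = -1/2
Σ = -1/4  ⇒  CG² = 48/35*(-1/4)² = 3/35
CG = −√(3/35) = -0.292770

-0.292770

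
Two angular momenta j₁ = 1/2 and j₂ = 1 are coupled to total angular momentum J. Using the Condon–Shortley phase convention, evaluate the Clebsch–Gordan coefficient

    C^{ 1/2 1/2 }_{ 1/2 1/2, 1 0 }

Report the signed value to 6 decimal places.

+0.577350

j₁+j₂−J=1  J+j₁−j₂=0  J−j₁+j₂=1  j₁+j₂+J+1=3
(j₁±m₁, j₂±m₂, J±M) = (1,0,1,1,1,0)
P² = 1/3
sum k=0..0:
  [0] +1/1 = 1
S = 1
C² = P²·S² = 1/3 ; C = +0.577350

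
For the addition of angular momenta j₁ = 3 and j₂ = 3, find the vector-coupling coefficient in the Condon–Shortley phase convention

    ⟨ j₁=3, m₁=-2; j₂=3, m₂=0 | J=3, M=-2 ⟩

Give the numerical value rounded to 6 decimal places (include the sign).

+0.408248

√[7·3!3!3!/10! · 1!5!3!3!1!5!] = √(216)
  +(−1)^2/∏(2,1,3,1,0,2)! = 1/24  (running 1/24)
  +(−1)^3/∏(3,0,2,0,1,3)! = -1/72  (running 1/36)
⟨..|..⟩ = √(216)·(1/36) = +0.408248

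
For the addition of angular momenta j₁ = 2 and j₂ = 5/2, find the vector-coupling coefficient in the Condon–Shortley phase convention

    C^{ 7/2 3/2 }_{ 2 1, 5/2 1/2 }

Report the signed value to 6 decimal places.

+0.308607

√[8·1!3!4!/9! · 3!1!3!2!5!2!] = √(384/7)
  +(−1)^0/∏(0,1,1,3,2,1)! = 1/12  (running 1/12)
  +(−1)^1/∏(1,0,0,2,3,2)! = -1/24  (running 1/24)
⟨..|..⟩ = √(384/7)·(1/24) = +0.308607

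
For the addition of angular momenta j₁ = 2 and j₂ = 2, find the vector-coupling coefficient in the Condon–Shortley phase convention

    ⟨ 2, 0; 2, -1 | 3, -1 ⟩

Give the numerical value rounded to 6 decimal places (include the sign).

+0.447214

triangle: 1!×3!×3!/8! = 36/40320
(j±m)!: 2!×2!×1!×3!×2!×4! = 1152
prefactor² = (2J+1)×Δ×N² = 36/5
  k=0: +1/(0!×1!×2!×1!×1!×2!) = 1/4
  k=1: −1/(1!×0!×1!×0!×2!×3!) = -1/12
Σ = 1/6  ⇒  CG² = 36/5×1/6² = 1/5
CG = +√(1/5) = +0.447214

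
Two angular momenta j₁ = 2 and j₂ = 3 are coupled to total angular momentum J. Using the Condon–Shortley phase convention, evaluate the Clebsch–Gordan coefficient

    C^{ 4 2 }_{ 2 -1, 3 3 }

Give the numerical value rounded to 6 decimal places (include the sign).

triangle: 1!*3!*5!/10! = 720/3628800
(j±m)!: 1!*3!*6!*0!*6!*2! = 6220800
prefactor² = (2J+1)*Δ*N² = 77760/7
  k=1: −1/(1!*0!*2!*5!*1!*0!) = -1/240
Σ = -1/240  ⇒  CG² = 77760/7*(-1/240)² = 27/140
CG = −√(27/140) = -0.439155

-0.439155  (= −√(27/140))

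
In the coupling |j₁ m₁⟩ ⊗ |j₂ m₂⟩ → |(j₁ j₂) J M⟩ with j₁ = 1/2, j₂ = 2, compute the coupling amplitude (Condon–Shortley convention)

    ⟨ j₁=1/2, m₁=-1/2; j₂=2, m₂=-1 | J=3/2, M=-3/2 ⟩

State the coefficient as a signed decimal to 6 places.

−√(1/5) ≈ -0.447214

triangle: 1!×0!×3!/5! = 6/120
(j±m)!: 0!×1!×1!×3!×0!×3! = 36
prefactor² = (2J+1)×Δ×N² = 36/5
  k=1: −1/(1!×0!×0!×0!×0!×3!) = -1/6
Σ = -1/6  ⇒  CG² = 36/5×(-1/6)² = 1/5
CG = −√(1/5) = -0.447214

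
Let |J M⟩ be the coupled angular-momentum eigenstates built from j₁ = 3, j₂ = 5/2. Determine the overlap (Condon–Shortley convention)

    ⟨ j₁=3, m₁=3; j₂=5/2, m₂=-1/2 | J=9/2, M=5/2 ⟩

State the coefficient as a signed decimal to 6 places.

triangle: 1!*5!*4!/11! = 2880/39916800
(j±m)!: 6!*0!*2!*3!*7!*2! = 87091200
prefactor² = (2J+1)*Δ*N² = 691200/11
  k=0: +1/(0!*1!*0!*2!*5!*2!) = 1/480
Σ = 1/480  ⇒  CG² = 691200/11*1/480² = 3/11
CG = +√(3/11) = +0.522233

+0.522233  (= +√(3/11))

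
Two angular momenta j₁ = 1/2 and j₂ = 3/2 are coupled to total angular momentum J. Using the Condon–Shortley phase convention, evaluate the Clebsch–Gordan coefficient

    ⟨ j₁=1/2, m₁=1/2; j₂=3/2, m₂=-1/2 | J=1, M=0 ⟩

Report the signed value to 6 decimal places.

triangle: 1!·0!·2!/4! = 2/24
(j±m)!: 1!·0!·1!·2!·1!·1! = 2
prefactor² = (2J+1)·Δ·N² = 1/2
  k=0: +1/(0!·1!·0!·1!·0!·1!) = 1
Σ = 1  ⇒  CG² = 1/2·1² = 1/2
CG = +√(1/2) = +0.707107

+√(1/2) ≈ +0.707107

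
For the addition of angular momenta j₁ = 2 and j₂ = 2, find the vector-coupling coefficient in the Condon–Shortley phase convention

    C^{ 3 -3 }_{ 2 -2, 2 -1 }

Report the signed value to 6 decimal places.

j₁+j₂−J=1  J+j₁−j₂=3  J−j₁+j₂=3  j₁+j₂+J+1=8
(j₁±m₁, j₂±m₂, J±M) = (0,4,1,3,0,6)
P² = 648
sum k=1..1:
  [1] −1/36 = -1/36
S = -1/36
C² = P²·S² = 1/2 ; C = -0.707107

-0.707107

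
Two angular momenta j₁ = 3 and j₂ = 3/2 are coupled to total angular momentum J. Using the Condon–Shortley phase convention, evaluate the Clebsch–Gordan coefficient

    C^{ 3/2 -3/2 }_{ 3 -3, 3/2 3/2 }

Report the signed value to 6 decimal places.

triangle: 3!×3!×0!/7! = 36/5040
(j±m)!: 0!×6!×3!×0!×0!×3! = 25920
prefactor² = (2J+1)×Δ×N² = 5184/7
  k=3: −1/(3!×0!×3!×0!×0!×0!) = -1/36
Σ = -1/36  ⇒  CG² = 5184/7×(-1/36)² = 4/7
CG = −√(4/7) = -0.755929

−√(4/7) ≈ -0.755929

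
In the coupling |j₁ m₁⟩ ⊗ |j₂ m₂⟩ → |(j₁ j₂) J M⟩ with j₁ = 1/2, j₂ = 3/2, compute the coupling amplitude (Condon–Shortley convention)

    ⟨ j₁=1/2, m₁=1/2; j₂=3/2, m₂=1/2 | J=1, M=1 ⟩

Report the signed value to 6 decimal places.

+√(1/4) ≈ +0.500000

j₁+j₂−J=1  J+j₁−j₂=0  J−j₁+j₂=2  j₁+j₂+J+1=4
(j₁±m₁, j₂±m₂, J±M) = (1,0,2,1,2,0)
P² = 1
sum k=0..0:
  [0] +1/2 = 1/2
S = 1/2
C² = P²·S² = 1/4 ; C = +0.500000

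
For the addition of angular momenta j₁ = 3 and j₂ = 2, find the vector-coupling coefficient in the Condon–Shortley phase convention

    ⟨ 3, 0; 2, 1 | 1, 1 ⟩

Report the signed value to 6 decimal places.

-0.292770  (= −√(3/35))

j₁+j₂−J=4  J+j₁−j₂=2  J−j₁+j₂=0  j₁+j₂+J+1=7
(j₁±m₁, j₂±m₂, J±M) = (3,3,3,1,2,0)
P² = 432/35
sum k=3..3:
  [3] −1/12 = -1/12
S = -1/12
C² = P²·S² = 3/35 ; C = -0.292770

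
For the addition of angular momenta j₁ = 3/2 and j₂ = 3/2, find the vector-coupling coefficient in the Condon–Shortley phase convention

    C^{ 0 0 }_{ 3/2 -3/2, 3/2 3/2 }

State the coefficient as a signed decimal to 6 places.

-0.500000  (= −√(1/4))

triangle: 3!·0!·0!/4! = 6/24
(j±m)!: 0!·3!·3!·0!·0!·0! = 36
prefactor² = (2J+1)·Δ·N² = 9
  k=3: −1/(3!·0!·0!·0!·0!·0!) = -1/6
Σ = -1/6  ⇒  CG² = 9·(-1/6)² = 1/4
CG = −√(1/4) = -0.500000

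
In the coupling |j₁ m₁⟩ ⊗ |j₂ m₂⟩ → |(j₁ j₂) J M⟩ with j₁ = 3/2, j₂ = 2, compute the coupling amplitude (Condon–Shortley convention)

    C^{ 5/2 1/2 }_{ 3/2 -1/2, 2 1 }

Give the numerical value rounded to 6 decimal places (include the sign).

√[6·1!2!3!/7! · 1!2!3!1!3!2!] = √(72/35)
  +(−1)^0/∏(0,1,2,3,0,0)! = 1/12  (running 1/12)
  +(−1)^1/∏(1,0,1,2,1,1)! = -1/2  (running -5/12)
⟨..|..⟩ = √(72/35)·(-5/12) = -0.597614

-0.597614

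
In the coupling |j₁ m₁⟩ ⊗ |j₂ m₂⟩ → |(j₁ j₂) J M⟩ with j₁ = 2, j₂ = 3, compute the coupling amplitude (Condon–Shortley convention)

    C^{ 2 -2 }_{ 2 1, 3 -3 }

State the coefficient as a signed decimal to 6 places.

+0.597614  (= +√(5/14))

j₁+j₂−J=3  J+j₁−j₂=1  J−j₁+j₂=3  j₁+j₂+J+1=8
(j₁±m₁, j₂±m₂, J±M) = (3,1,0,6,0,4)
P² = 3240/7
sum k=0..0:
  [0] +1/36 = 1/36
S = 1/36
C² = P²·S² = 5/14 ; C = +0.597614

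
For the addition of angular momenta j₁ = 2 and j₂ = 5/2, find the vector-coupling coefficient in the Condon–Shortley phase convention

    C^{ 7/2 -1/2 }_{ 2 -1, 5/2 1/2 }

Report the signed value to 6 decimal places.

triangle: 1!·3!·4!/9! = 144/362880
(j±m)!: 1!·3!·3!·2!·3!·4! = 10368
prefactor² = (2J+1)·Δ·N² = 1152/35
  k=0: +1/(0!·1!·3!·3!·0!·1!) = 1/36
  k=1: −1/(1!·0!·2!·2!·1!·2!) = -1/8
Σ = -7/72  ⇒  CG² = 1152/35·(-7/72)² = 14/45
CG = −√(14/45) = -0.557773

−√(14/45) = -0.557773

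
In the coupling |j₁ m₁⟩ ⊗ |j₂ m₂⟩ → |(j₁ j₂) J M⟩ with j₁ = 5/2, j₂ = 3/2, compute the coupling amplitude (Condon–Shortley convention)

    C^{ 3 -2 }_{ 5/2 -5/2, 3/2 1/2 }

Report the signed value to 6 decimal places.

-0.645497

triangle: 1!×4!×2!/8! = 48/40320
(j±m)!: 0!×5!×2!×1!×1!×5! = 28800
prefactor² = (2J+1)×Δ×N² = 240
  k=1: −1/(1!×0!×4!×1!×0!×1!) = -1/24
Σ = -1/24  ⇒  CG² = 240×(-1/24)² = 5/12
CG = −√(5/12) = -0.645497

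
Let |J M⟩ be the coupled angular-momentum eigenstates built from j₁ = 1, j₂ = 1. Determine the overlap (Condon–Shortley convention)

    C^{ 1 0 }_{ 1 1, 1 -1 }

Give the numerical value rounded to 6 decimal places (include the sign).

+√(1/2) ≈ +0.707107

triangle: 1!·1!·1!/4! = 1/24
(j±m)!: 2!·0!·0!·2!·1!·1! = 4
prefactor² = (2J+1)·Δ·N² = 1/2
  k=0: +1/(0!·1!·0!·0!·1!·1!) = 1
Σ = 1  ⇒  CG² = 1/2·1² = 1/2
CG = +√(1/2) = +0.707107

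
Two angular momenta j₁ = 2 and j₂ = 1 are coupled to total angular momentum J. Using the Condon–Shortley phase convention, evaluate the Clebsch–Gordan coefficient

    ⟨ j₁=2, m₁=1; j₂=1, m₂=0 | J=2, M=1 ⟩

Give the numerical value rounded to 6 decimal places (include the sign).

triangle: 1!×3!×1!/6! = 6/720
(j±m)!: 3!×1!×1!×1!×3!×1! = 36
prefactor² = (2J+1)×Δ×N² = 3/2
  k=0: +1/(0!×1!×1!×1!×2!×0!) = 1/2
  k=1: −1/(1!×0!×0!×0!×3!×1!) = -1/6
Σ = 1/3  ⇒  CG² = 3/2×1/3² = 1/6
CG = +√(1/6) = +0.408248

+√(1/6) = +0.408248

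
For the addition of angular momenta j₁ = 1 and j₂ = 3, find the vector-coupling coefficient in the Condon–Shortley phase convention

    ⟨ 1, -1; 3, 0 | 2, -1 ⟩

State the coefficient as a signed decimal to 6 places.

triangle: 2!·0!·4!/7! = 48/5040
(j±m)!: 0!·2!·3!·3!·1!·3! = 432
prefactor² = (2J+1)·Δ·N² = 144/7
  k=2: +1/(2!·0!·0!·1!·0!·3!) = 1/12
Σ = 1/12  ⇒  CG² = 144/7·1/12² = 1/7
CG = +√(1/7) = +0.377964

+0.377964  (= +√(1/7))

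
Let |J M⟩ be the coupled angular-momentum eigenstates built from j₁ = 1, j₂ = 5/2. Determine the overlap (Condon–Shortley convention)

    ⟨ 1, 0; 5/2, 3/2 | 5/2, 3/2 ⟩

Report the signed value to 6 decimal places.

j₁+j₂−J=1  J+j₁−j₂=1  J−j₁+j₂=4  j₁+j₂+J+1=7
(j₁±m₁, j₂±m₂, J±M) = (1,1,4,1,4,1)
P² = 576/35
sum k=0..1:
  [0] +1/24 = 1/24
  [1] −1/6 = -1/6
S = -1/8
C² = P²·S² = 9/35 ; C = -0.507093

−√(9/35) ≈ -0.507093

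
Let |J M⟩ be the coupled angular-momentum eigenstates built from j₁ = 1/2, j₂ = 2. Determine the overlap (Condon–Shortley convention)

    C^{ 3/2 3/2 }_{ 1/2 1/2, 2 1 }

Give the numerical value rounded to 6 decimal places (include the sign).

triangle: 1!×0!×3!/5! = 6/120
(j±m)!: 1!×0!×3!×1!×3!×0! = 36
prefactor² = (2J+1)×Δ×N² = 36/5
  k=0: +1/(0!×1!×0!×3!×0!×0!) = 1/6
Σ = 1/6  ⇒  CG² = 36/5×1/6² = 1/5
CG = +√(1/5) = +0.447214

+√(1/5) ≈ +0.447214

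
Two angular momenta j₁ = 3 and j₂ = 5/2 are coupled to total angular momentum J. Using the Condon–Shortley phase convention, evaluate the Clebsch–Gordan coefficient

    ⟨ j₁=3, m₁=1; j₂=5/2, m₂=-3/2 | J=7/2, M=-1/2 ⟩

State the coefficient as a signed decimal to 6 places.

triangle: 2!·4!·3!/10! = 288/3628800
(j±m)!: 4!·2!·1!·4!·3!·4! = 165888
prefactor² = (2J+1)·Δ·N² = 18432/175
  k=0: +1/(0!·2!·2!·1!·2!·2!) = 1/16
  k=1: −1/(1!·1!·1!·0!·3!·3!) = -1/36
Σ = 5/144  ⇒  CG² = 18432/175·5/144² = 8/63
CG = +√(8/63) = +0.356348

+0.356348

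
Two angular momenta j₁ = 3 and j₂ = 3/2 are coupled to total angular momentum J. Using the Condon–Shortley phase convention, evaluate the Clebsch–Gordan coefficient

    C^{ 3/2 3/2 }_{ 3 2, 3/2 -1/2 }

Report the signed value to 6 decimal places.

triangle: 3!*3!*0!/7! = 36/5040
(j±m)!: 5!*1!*1!*2!*3!*0! = 1440
prefactor² = (2J+1)*Δ*N² = 288/7
  k=1: −1/(1!*2!*0!*0!*3!*0!) = -1/12
Σ = -1/12  ⇒  CG² = 288/7*(-1/12)² = 2/7
CG = −√(2/7) = -0.534522

-0.534522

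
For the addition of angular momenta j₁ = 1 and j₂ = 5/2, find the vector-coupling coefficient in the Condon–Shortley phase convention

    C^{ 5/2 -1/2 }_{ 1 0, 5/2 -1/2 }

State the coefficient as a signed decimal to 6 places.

+0.169031

√[6·1!1!4!/7! · 1!1!2!3!2!3!] = √(144/35)
  +(−1)^0/∏(0,1,1,2,0,2)! = 1/4  (running 1/4)
  +(−1)^1/∏(1,0,0,1,1,3)! = -1/6  (running 1/12)
⟨..|..⟩ = √(144/35)·(1/12) = +0.169031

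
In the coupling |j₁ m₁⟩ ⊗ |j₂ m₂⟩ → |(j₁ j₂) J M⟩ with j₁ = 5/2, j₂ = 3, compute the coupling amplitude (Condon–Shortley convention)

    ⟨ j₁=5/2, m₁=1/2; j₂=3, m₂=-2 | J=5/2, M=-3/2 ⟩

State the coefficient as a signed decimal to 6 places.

-0.267261  (= −√(1/14))

√[6·3!2!3!/9! · 3!2!1!5!1!4!] = √(288/7)
  +(−1)^0/∏(0,3,2,1,0,2)! = 1/24  (running 1/24)
  +(−1)^1/∏(1,2,1,0,1,3)! = -1/12  (running -1/24)
⟨..|..⟩ = √(288/7)·(-1/24) = -0.267261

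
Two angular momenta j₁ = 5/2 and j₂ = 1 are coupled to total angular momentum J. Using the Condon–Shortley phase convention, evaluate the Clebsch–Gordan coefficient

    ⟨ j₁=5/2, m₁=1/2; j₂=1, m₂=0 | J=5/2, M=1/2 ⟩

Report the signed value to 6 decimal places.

+√(1/35) ≈ +0.169031

√[6·1!4!1!/7! · 3!2!1!1!3!2!] = √(144/35)
  +(−1)^0/∏(0,1,2,1,2,0)! = 1/4  (running 1/4)
  +(−1)^1/∏(1,0,1,0,3,1)! = -1/6  (running 1/12)
⟨..|..⟩ = √(144/35)·(1/12) = +0.169031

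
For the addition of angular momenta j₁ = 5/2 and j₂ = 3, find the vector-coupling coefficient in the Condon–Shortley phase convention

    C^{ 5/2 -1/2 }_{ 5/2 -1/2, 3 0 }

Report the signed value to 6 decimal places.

+0.276026

√[6·3!2!3!/9! · 2!3!3!3!2!3!] = √(216/35)
  +(−1)^1/∏(1,2,2,2,0,1)! = -1/8  (running -1/8)
  +(−1)^2/∏(2,1,1,1,1,2)! = 1/4  (running 1/8)
  +(−1)^3/∏(3,0,0,0,2,3)! = -1/72  (running 1/9)
⟨..|..⟩ = √(216/35)·(1/9) = +0.276026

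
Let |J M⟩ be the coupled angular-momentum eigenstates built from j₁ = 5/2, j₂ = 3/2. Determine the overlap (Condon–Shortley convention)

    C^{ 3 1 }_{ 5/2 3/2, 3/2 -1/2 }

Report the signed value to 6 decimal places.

+√(49/120) ≈ +0.639010

√[7·1!4!2!/8! · 4!1!1!2!4!2!] = √(96/5)
  +(−1)^0/∏(0,1,1,1,3,1)! = 1/6  (running 1/6)
  +(−1)^1/∏(1,0,0,0,4,2)! = -1/48  (running 7/48)
⟨..|..⟩ = √(96/5)·(7/48) = +0.639010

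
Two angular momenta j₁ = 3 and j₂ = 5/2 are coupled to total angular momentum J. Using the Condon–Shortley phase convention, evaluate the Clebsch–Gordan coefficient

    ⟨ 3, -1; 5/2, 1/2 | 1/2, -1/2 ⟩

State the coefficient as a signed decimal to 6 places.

j₁+j₂−J=5  J+j₁−j₂=1  J−j₁+j₂=0  j₁+j₂+J+1=7
(j₁±m₁, j₂±m₂, J±M) = (2,4,3,2,0,1)
P² = 192/7
sum k=3..3:
  [3] −1/12 = -1/12
S = -1/12
C² = P²·S² = 4/21 ; C = -0.436436

-0.436436  (= −√(4/21))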